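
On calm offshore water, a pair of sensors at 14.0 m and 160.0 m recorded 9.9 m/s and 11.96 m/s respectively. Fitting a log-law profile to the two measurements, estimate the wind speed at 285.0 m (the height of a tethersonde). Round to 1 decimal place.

Log law: V ∝ ln(z/z₀). From the pair, with r = V₁/V₂ = 0.82776,
ln z₀ = (ln z₁ − r·ln z₂)/(1 − r) = (2.6391 − 0.82776×5.0752)/0.17224 = -9.0685 → z₀ = 0.0001152 m
V₃ = V₁ · ln(z₃/z₀)/ln(z₁/z₀) = 9.9 × 14.7210/11.7076 = 12.4482 m/s

12.4 m/s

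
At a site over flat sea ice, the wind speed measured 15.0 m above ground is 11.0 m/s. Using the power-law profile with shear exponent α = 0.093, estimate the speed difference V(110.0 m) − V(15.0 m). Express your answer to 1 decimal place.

Power law: V₂ = V₁ · (z₂/z₁)^α = 11.0 × (7.3333)^0.093 = 13.2393 m/s
ΔV = 13.2393 − 11.0 = 2.2393 m/s

2.2 m/s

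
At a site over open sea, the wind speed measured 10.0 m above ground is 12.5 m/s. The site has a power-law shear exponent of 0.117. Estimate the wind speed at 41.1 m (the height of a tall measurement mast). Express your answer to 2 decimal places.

14.75 m/s

Power-law profile: V₂ = V₁ · (z₂/z₁)^α
V₂ = 12.5 × (41.1/10.0)^0.117 = 12.5 × (4.1100)^0.117
    = 12.5 × 1.1798 = 14.7479 m/s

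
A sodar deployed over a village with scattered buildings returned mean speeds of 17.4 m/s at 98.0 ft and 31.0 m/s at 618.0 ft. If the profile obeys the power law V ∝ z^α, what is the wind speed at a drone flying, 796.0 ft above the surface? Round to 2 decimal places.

First find α: α = ln(V₂/V₁)/ln(z₂/z₁) = ln(31.0/17.4)/ln(618.0/98.0) = 0.57752/1.84152 = 0.3136
Extrapolate from 618.0 ft to 796.0 ft: V₃ = 31.0 × (796.0/618.0)^0.3136 = 31.0 × 1.0826 = 33.5610 m/s

33.56 m/s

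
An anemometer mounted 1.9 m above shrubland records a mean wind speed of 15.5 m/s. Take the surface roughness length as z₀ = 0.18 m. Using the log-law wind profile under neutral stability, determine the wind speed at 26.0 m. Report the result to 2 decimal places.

32.71 m/s

Log law: V(z) ∝ ln(z/z₀), so V₂/V₁ = ln(z₂/z₀) / ln(z₁/z₀).
ln(26.0/0.18) = 4.9729, ln(1.9/0.18) = 2.3567
V₂ = 15.5 × 4.9729/2.3567 = 15.5 × 2.1102 = 32.7074 m/s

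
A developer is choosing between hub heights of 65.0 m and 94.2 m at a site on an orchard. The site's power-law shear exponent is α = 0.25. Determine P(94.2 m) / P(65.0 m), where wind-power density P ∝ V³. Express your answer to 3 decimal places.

Speed ratio: V_B/V_A = (z_B/z_A)^α = (94.2/65.0)^0.25 = (1.4492)^0.25 = 1.09720
Power-density ratio: P_B/P_A = (V_B/V_A)³ = (1.09720)³ = 1.32085

1.321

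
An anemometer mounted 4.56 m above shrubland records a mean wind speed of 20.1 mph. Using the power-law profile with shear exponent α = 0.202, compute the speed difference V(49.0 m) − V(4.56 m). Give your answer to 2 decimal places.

12.37 mph

Power law: V₂ = V₁ · (z₂/z₁)^α = 20.1 × (10.7456)^0.202 = 32.4717 mph
ΔV = 32.4717 − 20.1 = 12.3717 mph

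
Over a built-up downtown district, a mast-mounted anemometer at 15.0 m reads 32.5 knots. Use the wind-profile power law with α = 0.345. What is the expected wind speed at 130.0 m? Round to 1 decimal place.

Power-law profile: V₂ = V₁ · (z₂/z₁)^α
V₂ = 32.5 × (130.0/15.0)^0.345 = 32.5 × (8.6667)^0.345
    = 32.5 × 2.1065 = 68.4609 knots

68.5 knots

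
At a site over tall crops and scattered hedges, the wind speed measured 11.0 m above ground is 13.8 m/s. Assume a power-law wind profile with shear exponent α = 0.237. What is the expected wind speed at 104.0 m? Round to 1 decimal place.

Power-law profile: V₂ = V₁ · (z₂/z₁)^α
V₂ = 13.8 × (104.0/11.0)^0.237 = 13.8 × (9.4545)^0.237
    = 13.8 × 1.7030 = 23.5021 m/s

23.5 m/s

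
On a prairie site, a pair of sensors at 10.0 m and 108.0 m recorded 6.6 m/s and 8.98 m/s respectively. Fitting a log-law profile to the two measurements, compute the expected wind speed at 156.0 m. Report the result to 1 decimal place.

Log law: V ∝ ln(z/z₀). From the pair, with r = V₁/V₂ = 0.73497,
ln z₀ = (ln z₁ − r·ln z₂)/(1 − r) = (2.3026 − 0.73497×4.6821)/0.26503 = -4.2962 → z₀ = 0.01362 m
V₃ = V₁ · ln(z₃/z₀)/ln(z₁/z₀) = 6.6 × 9.3460/6.5987 = 9.3478 m/s

9.3 m/s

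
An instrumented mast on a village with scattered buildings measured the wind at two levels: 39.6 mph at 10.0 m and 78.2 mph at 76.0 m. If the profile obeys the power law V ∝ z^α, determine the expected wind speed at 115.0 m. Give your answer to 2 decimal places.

89.86 mph

First find α: α = ln(V₂/V₁)/ln(z₂/z₁) = ln(78.2/39.6)/ln(76.0/10.0) = 0.68044/2.02815 = 0.3355
Extrapolate from 76.0 m to 115.0 m: V₃ = 78.2 × (115.0/76.0)^0.3355 = 78.2 × 1.1491 = 89.8582 mph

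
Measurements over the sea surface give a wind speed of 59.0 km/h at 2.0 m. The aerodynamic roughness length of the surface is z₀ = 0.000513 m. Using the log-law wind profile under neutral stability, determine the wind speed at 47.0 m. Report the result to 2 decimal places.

81.53 km/h

Log law: V(z) ∝ ln(z/z₀), so V₂/V₁ = ln(z₂/z₀) / ln(z₁/z₀).
ln(47.0/0.000513) = 11.4254, ln(2.0/0.000513) = 8.2684
V₂ = 59.0 × 11.4254/8.2684 = 59.0 × 1.3818 = 81.5271 km/h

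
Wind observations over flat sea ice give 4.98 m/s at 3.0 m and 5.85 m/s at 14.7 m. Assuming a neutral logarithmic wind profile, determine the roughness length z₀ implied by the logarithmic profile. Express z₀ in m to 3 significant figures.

Log law: V(z) ∝ ln(z/z₀). With r = V₁/V₂ = 4.98/5.85 = 0.85128,
r · ln(z₂/z₀) = ln(z₁/z₀) ⇒ ln z₀ = (ln z₁ − r·ln z₂)/(1 − r)
ln z₀ = (1.09861 − 0.85128×2.68785) / 0.14872 = -7.9984
z₀ = exp(-7.9984) = 0.0003360 m

z₀ ≈ 0.000336 m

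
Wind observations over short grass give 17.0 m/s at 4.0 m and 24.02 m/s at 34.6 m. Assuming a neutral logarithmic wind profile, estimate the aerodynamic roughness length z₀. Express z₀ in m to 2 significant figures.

z₀ ≈ 0.022 m

Log law: V(z) ∝ ln(z/z₀). With r = V₁/V₂ = 17.0/24.02 = 0.70774,
r · ln(z₂/z₀) = ln(z₁/z₀) ⇒ ln z₀ = (ln z₁ − r·ln z₂)/(1 − r)
ln z₀ = (1.38629 − 0.70774×3.54385) / 0.29226 = -3.8386
z₀ = exp(-3.8386) = 0.02152 m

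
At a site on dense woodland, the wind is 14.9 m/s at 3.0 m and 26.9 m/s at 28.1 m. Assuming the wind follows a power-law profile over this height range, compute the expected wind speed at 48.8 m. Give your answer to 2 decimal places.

31.12 m/s

First find α: α = ln(V₂/V₁)/ln(z₂/z₁) = ln(26.9/14.9)/ln(28.1/3.0) = 0.59077/2.23716 = 0.2641
Extrapolate from 28.1 m to 48.8 m: V₃ = 26.9 × (48.8/28.1)^0.2641 = 26.9 × 1.1569 = 31.1210 m/s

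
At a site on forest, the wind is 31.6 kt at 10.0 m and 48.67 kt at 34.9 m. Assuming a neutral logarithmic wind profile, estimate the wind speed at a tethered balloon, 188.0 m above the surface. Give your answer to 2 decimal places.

Log law: V ∝ ln(z/z₀). From the pair, with r = V₁/V₂ = 0.64927,
ln z₀ = (ln z₁ − r·ln z₂)/(1 − r) = (2.3026 − 0.64927×3.5525)/0.35073 = -0.0112 → z₀ = 0.9888 m
V₃ = V₁ · ln(z₃/z₀)/ln(z₁/z₀) = 31.6 × 5.2477/2.3138 = 71.6679 kt

71.67 kt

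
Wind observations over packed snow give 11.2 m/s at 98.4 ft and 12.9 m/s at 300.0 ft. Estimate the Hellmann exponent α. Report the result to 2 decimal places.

Power law: V₂/V₁ = (z₂/z₁)^α ⇒ α = ln(V₂/V₁) / ln(z₂/z₁)
α = ln(12.9/11.2) / ln(300.0/98.4) = ln(1.1518) / ln(3.0488)
  = 0.14131 / 1.11474 = 0.12677

α ≈ 0.13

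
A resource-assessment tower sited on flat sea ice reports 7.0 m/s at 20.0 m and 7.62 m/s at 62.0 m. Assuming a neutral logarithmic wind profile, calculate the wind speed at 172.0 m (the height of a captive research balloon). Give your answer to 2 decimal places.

Log law: V ∝ ln(z/z₀). From the pair, with r = V₁/V₂ = 0.91864,
ln z₀ = (ln z₁ − r·ln z₂)/(1 − r) = (2.9957 − 0.91864×4.1271)/0.08136 = -9.7782 → z₀ = 0.00005668 m
V₃ = V₁ · ln(z₃/z₀)/ln(z₁/z₀) = 7.0 × 14.9257/12.7739 = 8.1791 m/s

8.18 m/s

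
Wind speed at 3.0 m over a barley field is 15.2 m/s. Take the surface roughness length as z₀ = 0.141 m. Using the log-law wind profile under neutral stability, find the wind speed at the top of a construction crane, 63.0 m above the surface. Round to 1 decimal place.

30.3 m/s

Log law: V(z) ∝ ln(z/z₀), so V₂/V₁ = ln(z₂/z₀) / ln(z₁/z₀).
ln(63.0/0.141) = 6.1021, ln(3.0/0.141) = 3.0576
V₂ = 15.2 × 6.1021/3.0576 = 15.2 × 1.9957 = 30.3350 m/s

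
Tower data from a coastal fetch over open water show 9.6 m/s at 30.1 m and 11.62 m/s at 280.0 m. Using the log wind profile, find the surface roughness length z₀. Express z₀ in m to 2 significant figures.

Log law: V(z) ∝ ln(z/z₀). With r = V₁/V₂ = 9.6/11.62 = 0.82616,
r · ln(z₂/z₀) = ln(z₁/z₀) ⇒ ln z₀ = (ln z₁ − r·ln z₂)/(1 − r)
ln z₀ = (3.40453 − 0.82616×5.63479) / 0.17384 = -7.1948
z₀ = exp(-7.1948) = 0.0007505 m

z₀ ≈ 0.00075 m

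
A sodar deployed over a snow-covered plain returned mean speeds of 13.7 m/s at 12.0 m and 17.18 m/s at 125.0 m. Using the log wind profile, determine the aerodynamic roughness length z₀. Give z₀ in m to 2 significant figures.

z₀ ≈ 0.0012 m

Log law: V(z) ∝ ln(z/z₀). With r = V₁/V₂ = 13.7/17.18 = 0.79744,
r · ln(z₂/z₀) = ln(z₁/z₀) ⇒ ln z₀ = (ln z₁ − r·ln z₂)/(1 − r)
ln z₀ = (2.48491 − 0.79744×4.82831) / 0.20256 = -6.7406
z₀ = exp(-6.7406) = 0.001182 m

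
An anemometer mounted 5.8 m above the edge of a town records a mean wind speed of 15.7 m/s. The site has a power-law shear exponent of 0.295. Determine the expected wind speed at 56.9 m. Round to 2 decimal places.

Power-law profile: V₂ = V₁ · (z₂/z₁)^α
V₂ = 15.7 × (56.9/5.8)^0.295 = 15.7 × (9.8103)^0.295
    = 15.7 × 1.9613 = 30.7926 m/s

30.79 m/s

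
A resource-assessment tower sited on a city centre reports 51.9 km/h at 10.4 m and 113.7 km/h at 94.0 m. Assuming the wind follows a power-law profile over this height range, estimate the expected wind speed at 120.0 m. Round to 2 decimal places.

First find α: α = ln(V₂/V₁)/ln(z₂/z₁) = ln(113.7/51.9)/ln(94.0/10.4) = 0.78424/2.20149 = 0.3562
Extrapolate from 94.0 m to 120.0 m: V₃ = 113.7 × (120.0/94.0)^0.3562 = 113.7 × 1.0909 = 124.0339 km/h

124.03 km/h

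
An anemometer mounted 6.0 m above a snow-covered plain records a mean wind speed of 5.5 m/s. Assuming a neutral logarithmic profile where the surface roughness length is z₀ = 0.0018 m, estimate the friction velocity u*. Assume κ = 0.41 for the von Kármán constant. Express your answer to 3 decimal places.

Log law: V(z) = (u*/κ) · ln(z/z₀) ⇒ u* = κ · V / ln(z/z₀)
u* = 0.41 × 5.5 / ln(6.0/0.0018) = 0.41 × 5.5 / 8.1117
   = 2.2550 / 8.1117 = 0.2780 m/s

u* ≈ 0.278 m/s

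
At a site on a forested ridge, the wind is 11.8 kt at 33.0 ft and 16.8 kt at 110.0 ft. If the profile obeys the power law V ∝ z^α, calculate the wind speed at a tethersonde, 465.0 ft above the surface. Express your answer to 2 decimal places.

25.65 kt

First find α: α = ln(V₂/V₁)/ln(z₂/z₁) = ln(16.8/11.8)/ln(110.0/33.0) = 0.35328/1.20397 = 0.2934
Extrapolate from 110.0 ft to 465.0 ft: V₃ = 16.8 × (465.0/110.0)^0.2934 = 16.8 × 1.5265 = 25.6456 kt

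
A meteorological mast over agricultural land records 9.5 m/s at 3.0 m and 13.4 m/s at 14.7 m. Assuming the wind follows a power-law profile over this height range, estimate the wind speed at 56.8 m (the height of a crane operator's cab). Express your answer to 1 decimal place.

First find α: α = ln(V₂/V₁)/ln(z₂/z₁) = ln(13.4/9.5)/ln(14.7/3.0) = 0.34396/1.58924 = 0.2164
Extrapolate from 14.7 m to 56.8 m: V₃ = 13.4 × (56.8/14.7)^0.2164 = 13.4 × 1.3398 = 17.9539 m/s

18.0 m/s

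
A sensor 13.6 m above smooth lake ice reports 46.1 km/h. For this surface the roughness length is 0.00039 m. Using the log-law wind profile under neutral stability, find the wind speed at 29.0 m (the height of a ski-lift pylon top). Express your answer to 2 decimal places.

Log law: V(z) ∝ ln(z/z₀), so V₂/V₁ = ln(z₂/z₀) / ln(z₁/z₀).
ln(29.0/0.00039) = 11.2167, ln(13.6/0.00039) = 10.4594
V₂ = 46.1 × 11.2167/10.4594 = 46.1 × 1.0724 = 49.4375 km/h

49.44 km/h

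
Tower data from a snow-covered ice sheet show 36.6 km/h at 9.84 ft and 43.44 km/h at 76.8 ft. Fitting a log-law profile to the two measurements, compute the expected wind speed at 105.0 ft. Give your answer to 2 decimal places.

Log law: V ∝ ln(z/z₀). From the pair, with r = V₁/V₂ = 0.84254,
ln z₀ = (ln z₁ − r·ln z₂)/(1 − r) = (2.2865 − 0.84254×4.3412)/0.15746 = -8.7083 → z₀ = 0.0001652 ft
V₃ = V₁ · ln(z₃/z₀)/ln(z₁/z₀) = 36.6 × 13.3622/10.9947 = 44.4811 km/h

44.48 km/h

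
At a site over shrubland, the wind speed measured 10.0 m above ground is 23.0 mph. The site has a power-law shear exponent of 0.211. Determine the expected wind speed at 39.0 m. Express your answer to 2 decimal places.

30.65 mph

Power-law profile: V₂ = V₁ · (z₂/z₁)^α
V₂ = 23.0 × (39.0/10.0)^0.211 = 23.0 × (3.9000)^0.211
    = 23.0 × 1.3326 = 30.6508 mph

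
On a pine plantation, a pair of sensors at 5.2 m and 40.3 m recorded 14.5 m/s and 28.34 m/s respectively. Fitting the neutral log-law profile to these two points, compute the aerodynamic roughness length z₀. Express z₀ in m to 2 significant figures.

Log law: V(z) ∝ ln(z/z₀). With r = V₁/V₂ = 14.5/28.34 = 0.51164,
r · ln(z₂/z₀) = ln(z₁/z₀) ⇒ ln z₀ = (ln z₁ − r·ln z₂)/(1 − r)
ln z₀ = (1.64866 − 0.51164×3.69635) / 0.48836 = -0.4967
z₀ = exp(-0.4967) = 0.6085 m

z₀ ≈ 0.61 m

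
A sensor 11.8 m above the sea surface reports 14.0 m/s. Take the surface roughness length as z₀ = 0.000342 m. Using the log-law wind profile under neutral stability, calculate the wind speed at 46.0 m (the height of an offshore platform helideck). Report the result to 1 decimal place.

Log law: V(z) ∝ ln(z/z₀), so V₂/V₁ = ln(z₂/z₀) / ln(z₁/z₀).
ln(46.0/0.000342) = 11.8093, ln(11.8/0.000342) = 10.4488
V₂ = 14.0 × 11.8093/10.4488 = 14.0 × 1.1302 = 15.8229 m/s

15.8 m/s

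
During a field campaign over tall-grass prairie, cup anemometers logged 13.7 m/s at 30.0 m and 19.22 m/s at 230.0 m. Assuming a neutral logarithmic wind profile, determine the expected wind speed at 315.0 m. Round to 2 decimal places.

Log law: V ∝ ln(z/z₀). From the pair, with r = V₁/V₂ = 0.71280,
ln z₀ = (ln z₁ − r·ln z₂)/(1 − r) = (3.4012 − 0.71280×5.4381)/0.28720 = -1.6541 → z₀ = 0.1913 m
V₃ = V₁ · ln(z₃/z₀)/ln(z₁/z₀) = 13.7 × 7.4067/5.0553 = 20.0723 m/s

20.07 m/s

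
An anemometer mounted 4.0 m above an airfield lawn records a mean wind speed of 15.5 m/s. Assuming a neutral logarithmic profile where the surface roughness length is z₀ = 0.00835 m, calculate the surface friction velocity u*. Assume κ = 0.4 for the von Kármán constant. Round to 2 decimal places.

u* ≈ 1.00 m/s

Log law: V(z) = (u*/κ) · ln(z/z₀) ⇒ u* = κ · V / ln(z/z₀)
u* = 0.4 × 15.5 / ln(4.0/0.00835) = 0.4 × 15.5 / 6.1718
   = 6.2000 / 6.1718 = 1.0046 m/s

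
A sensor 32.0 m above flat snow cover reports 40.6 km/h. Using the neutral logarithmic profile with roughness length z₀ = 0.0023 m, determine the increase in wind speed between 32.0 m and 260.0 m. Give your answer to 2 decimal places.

8.92 km/h

Log law: V₂ = V₁ · ln(z₂/z₀)/ln(z₁/z₀) = 40.6 × 11.6355/9.5406 = 49.5151 km/h
ΔV = 49.5151 − 40.6 = 8.9151 km/h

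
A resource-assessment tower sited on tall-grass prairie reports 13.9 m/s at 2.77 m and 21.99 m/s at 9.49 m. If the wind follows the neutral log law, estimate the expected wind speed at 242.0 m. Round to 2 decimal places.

Log law: V ∝ ln(z/z₀). From the pair, with r = V₁/V₂ = 0.63211,
ln z₀ = (ln z₁ − r·ln z₂)/(1 − r) = (1.0188 − 0.63211×2.2502)/0.36789 = -1.0969 → z₀ = 0.3339 m
V₃ = V₁ · ln(z₃/z₀)/ln(z₁/z₀) = 13.9 × 6.5858/2.1157 = 43.2676 m/s

43.27 m/s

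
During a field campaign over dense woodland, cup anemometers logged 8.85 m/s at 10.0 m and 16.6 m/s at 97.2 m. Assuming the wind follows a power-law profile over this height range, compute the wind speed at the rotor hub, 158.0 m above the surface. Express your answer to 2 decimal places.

First find α: α = ln(V₂/V₁)/ln(z₂/z₁) = ln(16.6/8.85)/ln(97.2/10.0) = 0.62899/2.27419 = 0.2766
Extrapolate from 97.2 m to 158.0 m: V₃ = 16.6 × (158.0/97.2)^0.2766 = 16.6 × 1.1438 = 18.9873 m/s

18.99 m/s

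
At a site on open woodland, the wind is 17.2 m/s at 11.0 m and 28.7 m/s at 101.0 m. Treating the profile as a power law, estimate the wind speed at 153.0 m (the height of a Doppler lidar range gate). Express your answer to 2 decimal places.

31.59 m/s

First find α: α = ln(V₂/V₁)/ln(z₂/z₁) = ln(28.7/17.2)/ln(101.0/11.0) = 0.51199/2.21723 = 0.2309
Extrapolate from 101.0 m to 153.0 m: V₃ = 28.7 × (153.0/101.0)^0.2309 = 28.7 × 1.1007 = 31.5887 m/s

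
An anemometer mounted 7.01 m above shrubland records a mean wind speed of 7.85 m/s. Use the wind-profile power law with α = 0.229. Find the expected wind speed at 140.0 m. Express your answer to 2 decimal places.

Power-law profile: V₂ = V₁ · (z₂/z₁)^α
V₂ = 7.85 × (140.0/7.01)^0.229 = 7.85 × (19.9715)^0.229
    = 7.85 × 1.9852 = 15.5834 m/s

15.58 m/s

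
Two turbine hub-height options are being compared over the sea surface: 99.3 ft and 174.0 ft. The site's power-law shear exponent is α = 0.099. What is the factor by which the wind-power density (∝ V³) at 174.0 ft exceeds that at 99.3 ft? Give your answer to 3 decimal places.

1.181

Speed ratio: V_B/V_A = (z_B/z_A)^α = (174.0/99.3)^0.099 = (1.7523)^0.099 = 1.05710
Power-density ratio: P_B/P_A = (V_B/V_A)³ = (1.05710)³ = 1.18127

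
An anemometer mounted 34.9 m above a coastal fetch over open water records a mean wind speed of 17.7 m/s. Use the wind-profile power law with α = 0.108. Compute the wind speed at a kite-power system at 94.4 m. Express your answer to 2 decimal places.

Power-law profile: V₂ = V₁ · (z₂/z₁)^α
V₂ = 17.7 × (94.4/34.9)^0.108 = 17.7 × (2.7049)^0.108
    = 17.7 × 1.1135 = 19.7081 m/s

19.71 m/s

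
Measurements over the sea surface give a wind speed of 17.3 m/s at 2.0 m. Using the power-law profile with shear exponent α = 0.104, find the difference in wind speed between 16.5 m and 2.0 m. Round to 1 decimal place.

4.2 m/s

Power law: V₂ = V₁ · (z₂/z₁)^α = 17.3 × (8.2500)^0.104 = 21.5455 m/s
ΔV = 21.5455 − 17.3 = 4.2455 m/s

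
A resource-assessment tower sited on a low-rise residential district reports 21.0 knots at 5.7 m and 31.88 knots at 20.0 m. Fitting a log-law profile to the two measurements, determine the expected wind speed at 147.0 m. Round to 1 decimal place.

49.2 knots

Log law: V ∝ ln(z/z₀). From the pair, with r = V₁/V₂ = 0.65872,
ln z₀ = (ln z₁ − r·ln z₂)/(1 − r) = (1.7405 − 0.65872×2.9957)/0.34128 = -0.6824 → z₀ = 0.5054 m
V₃ = V₁ · ln(z₃/z₀)/ln(z₁/z₀) = 21.0 × 5.6728/2.4228 = 49.1690 knots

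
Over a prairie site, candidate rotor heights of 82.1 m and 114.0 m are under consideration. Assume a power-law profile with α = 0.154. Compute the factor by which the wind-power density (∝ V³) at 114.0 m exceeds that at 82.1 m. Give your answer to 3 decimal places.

1.164

Speed ratio: V_B/V_A = (z_B/z_A)^α = (114.0/82.1)^0.154 = (1.3886)^0.154 = 1.05185
Power-density ratio: P_B/P_A = (V_B/V_A)³ = (1.05185)³ = 1.16376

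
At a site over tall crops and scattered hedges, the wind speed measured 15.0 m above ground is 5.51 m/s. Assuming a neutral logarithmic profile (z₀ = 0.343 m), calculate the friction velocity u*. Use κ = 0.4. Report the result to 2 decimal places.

u* ≈ 0.58 m/s

Log law: V(z) = (u*/κ) · ln(z/z₀) ⇒ u* = κ · V / ln(z/z₀)
u* = 0.4 × 5.51 / ln(15.0/0.343) = 0.4 × 5.51 / 3.7781
   = 2.2040 / 3.7781 = 0.5834 m/s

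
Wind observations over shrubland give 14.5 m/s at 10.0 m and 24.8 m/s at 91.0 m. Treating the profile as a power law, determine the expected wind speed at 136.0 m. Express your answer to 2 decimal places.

27.34 m/s

First find α: α = ln(V₂/V₁)/ln(z₂/z₁) = ln(24.8/14.5)/ln(91.0/10.0) = 0.53670/2.20827 = 0.2430
Extrapolate from 91.0 m to 136.0 m: V₃ = 24.8 × (136.0/91.0)^0.2430 = 24.8 × 1.1026 = 27.3439 m/s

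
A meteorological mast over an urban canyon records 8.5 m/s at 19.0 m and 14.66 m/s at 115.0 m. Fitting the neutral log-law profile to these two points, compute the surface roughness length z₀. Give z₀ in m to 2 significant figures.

z₀ ≈ 1.6 m

Log law: V(z) ∝ ln(z/z₀). With r = V₁/V₂ = 8.5/14.66 = 0.57981,
r · ln(z₂/z₀) = ln(z₁/z₀) ⇒ ln z₀ = (ln z₁ − r·ln z₂)/(1 − r)
ln z₀ = (2.94444 − 0.57981×4.74493) / 0.42019 = 0.4600
z₀ = exp(0.4600) = 1.584 m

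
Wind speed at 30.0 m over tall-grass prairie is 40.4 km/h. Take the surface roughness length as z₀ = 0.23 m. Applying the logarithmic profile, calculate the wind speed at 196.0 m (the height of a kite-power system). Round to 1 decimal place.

56.0 km/h

Log law: V(z) ∝ ln(z/z₀), so V₂/V₁ = ln(z₂/z₀) / ln(z₁/z₀).
ln(196.0/0.23) = 6.7478, ln(30.0/0.23) = 4.8709
V₂ = 40.4 × 6.7478/4.8709 = 40.4 × 1.3853 = 55.9675 km/h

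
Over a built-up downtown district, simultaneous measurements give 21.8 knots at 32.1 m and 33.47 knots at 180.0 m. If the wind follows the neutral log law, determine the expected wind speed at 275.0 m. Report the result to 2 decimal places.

Log law: V ∝ ln(z/z₀). From the pair, with r = V₁/V₂ = 0.65133,
ln z₀ = (ln z₁ − r·ln z₂)/(1 − r) = (3.4689 − 0.65133×5.1930)/0.34867 = 0.2482 → z₀ = 1.282 m
V₃ = V₁ · ln(z₃/z₀)/ln(z₁/z₀) = 21.8 × 5.3686/3.2207 = 36.3387 knots

36.34 knots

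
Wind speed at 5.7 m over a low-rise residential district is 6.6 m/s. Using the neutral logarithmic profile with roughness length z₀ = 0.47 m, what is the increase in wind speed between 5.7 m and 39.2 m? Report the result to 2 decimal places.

Log law: V₂ = V₁ · ln(z₂/z₀)/ln(z₁/z₀) = 6.6 × 4.4237/2.4955 = 11.6997 m/s
ΔV = 11.6997 − 6.6 = 5.0997 m/s

5.10 m/s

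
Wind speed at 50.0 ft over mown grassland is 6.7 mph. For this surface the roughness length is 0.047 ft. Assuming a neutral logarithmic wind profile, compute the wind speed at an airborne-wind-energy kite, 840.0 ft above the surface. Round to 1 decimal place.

9.4 mph

Log law: V(z) ∝ ln(z/z₀), so V₂/V₁ = ln(z₂/z₀) / ln(z₁/z₀).
ln(840.0/0.047) = 9.7910, ln(50.0/0.047) = 6.9696
V₂ = 6.7 × 9.7910/6.9696 = 6.7 × 1.4048 = 9.4122 mph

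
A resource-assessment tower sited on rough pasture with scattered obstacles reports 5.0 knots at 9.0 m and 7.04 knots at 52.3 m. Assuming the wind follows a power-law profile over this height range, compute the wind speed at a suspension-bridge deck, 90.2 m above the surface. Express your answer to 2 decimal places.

First find α: α = ln(V₂/V₁)/ln(z₂/z₁) = ln(7.04/5.0)/ln(52.3/9.0) = 0.34217/1.75977 = 0.1944
Extrapolate from 52.3 m to 90.2 m: V₃ = 7.04 × (90.2/52.3)^0.1944 = 7.04 × 1.1118 = 7.8270 knots

7.83 knots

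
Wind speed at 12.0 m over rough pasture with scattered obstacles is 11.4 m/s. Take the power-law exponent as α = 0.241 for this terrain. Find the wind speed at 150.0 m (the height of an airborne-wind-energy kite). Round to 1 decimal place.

21.0 m/s

Power-law profile: V₂ = V₁ · (z₂/z₁)^α
V₂ = 11.4 × (150.0/12.0)^0.241 = 11.4 × (12.5000)^0.241
    = 11.4 × 1.8380 = 20.9537 m/s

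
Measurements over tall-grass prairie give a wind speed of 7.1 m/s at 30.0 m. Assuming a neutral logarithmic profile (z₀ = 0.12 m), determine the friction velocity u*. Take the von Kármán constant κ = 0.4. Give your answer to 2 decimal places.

Log law: V(z) = (u*/κ) · ln(z/z₀) ⇒ u* = κ · V / ln(z/z₀)
u* = 0.4 × 7.1 / ln(30.0/0.12) = 0.4 × 7.1 / 5.5215
   = 2.8400 / 5.5215 = 0.5144 m/s

u* ≈ 0.51 m/s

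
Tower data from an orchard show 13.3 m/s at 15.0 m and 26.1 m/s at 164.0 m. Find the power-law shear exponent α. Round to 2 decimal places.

Power law: V₂/V₁ = (z₂/z₁)^α ⇒ α = ln(V₂/V₁) / ln(z₂/z₁)
α = ln(26.1/13.3) / ln(164.0/15.0) = ln(1.9624) / ln(10.9333)
  = 0.67417 / 2.39182 = 0.28187

α ≈ 0.28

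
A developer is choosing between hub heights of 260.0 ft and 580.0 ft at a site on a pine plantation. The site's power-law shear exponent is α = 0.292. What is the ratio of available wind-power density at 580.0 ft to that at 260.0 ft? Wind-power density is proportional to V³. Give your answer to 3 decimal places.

Speed ratio: V_B/V_A = (z_B/z_A)^α = (580.0/260.0)^0.292 = (2.2308)^0.292 = 1.26400
Power-density ratio: P_B/P_A = (V_B/V_A)³ = (1.26400)³ = 2.01951

2.020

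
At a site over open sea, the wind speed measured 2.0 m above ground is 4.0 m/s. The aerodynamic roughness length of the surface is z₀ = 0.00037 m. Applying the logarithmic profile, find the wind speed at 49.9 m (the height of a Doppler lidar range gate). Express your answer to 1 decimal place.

Log law: V(z) ∝ ln(z/z₀), so V₂/V₁ = ln(z₂/z₀) / ln(z₁/z₀).
ln(49.9/0.00037) = 11.8120, ln(2.0/0.00037) = 8.5952
V₂ = 4.0 × 11.8120/8.5952 = 4.0 × 1.3743 = 5.4971 m/s

5.5 m/s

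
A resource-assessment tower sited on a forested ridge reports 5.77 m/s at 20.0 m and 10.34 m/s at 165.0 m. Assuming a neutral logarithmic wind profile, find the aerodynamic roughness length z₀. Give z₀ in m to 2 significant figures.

z₀ ≈ 1.4 m

Log law: V(z) ∝ ln(z/z₀). With r = V₁/V₂ = 5.77/10.34 = 0.55803,
r · ln(z₂/z₀) = ln(z₁/z₀) ⇒ ln z₀ = (ln z₁ − r·ln z₂)/(1 − r)
ln z₀ = (2.99573 − 0.55803×5.10595) / 0.44197 = 0.3314
z₀ = exp(0.3314) = 1.393 m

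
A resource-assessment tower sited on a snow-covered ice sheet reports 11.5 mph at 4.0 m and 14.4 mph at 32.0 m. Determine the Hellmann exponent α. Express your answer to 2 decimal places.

Power law: V₂/V₁ = (z₂/z₁)^α ⇒ α = ln(V₂/V₁) / ln(z₂/z₁)
α = ln(14.4/11.5) / ln(32.0/4.0) = ln(1.2522) / ln(8.0000)
  = 0.22488 / 2.07944 = 0.10814

α ≈ 0.11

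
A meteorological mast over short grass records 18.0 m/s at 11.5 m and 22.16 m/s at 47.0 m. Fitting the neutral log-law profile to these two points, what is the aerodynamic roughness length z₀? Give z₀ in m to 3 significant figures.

z₀ ≈ 0.0260 m

Log law: V(z) ∝ ln(z/z₀). With r = V₁/V₂ = 18.0/22.16 = 0.81227,
r · ln(z₂/z₀) = ln(z₁/z₀) ⇒ ln z₀ = (ln z₁ − r·ln z₂)/(1 − r)
ln z₀ = (2.44235 − 0.81227×3.85015) / 0.18773 = -3.6491
z₀ = exp(-3.6491) = 0.02601 m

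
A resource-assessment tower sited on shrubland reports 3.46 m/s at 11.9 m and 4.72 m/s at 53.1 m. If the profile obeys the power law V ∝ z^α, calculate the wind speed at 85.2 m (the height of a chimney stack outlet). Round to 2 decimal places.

5.21 m/s

First find α: α = ln(V₂/V₁)/ln(z₂/z₁) = ln(4.72/3.46)/ln(53.1/11.9) = 0.31054/1.49564 = 0.2076
Extrapolate from 53.1 m to 85.2 m: V₃ = 4.72 × (85.2/53.1)^0.2076 = 4.72 × 1.1032 = 5.2069 m/s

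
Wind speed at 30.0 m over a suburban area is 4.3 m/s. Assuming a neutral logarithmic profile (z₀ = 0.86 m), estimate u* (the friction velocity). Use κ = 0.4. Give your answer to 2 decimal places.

Log law: V(z) = (u*/κ) · ln(z/z₀) ⇒ u* = κ · V / ln(z/z₀)
u* = 0.4 × 4.3 / ln(30.0/0.86) = 0.4 × 4.3 / 3.5520
   = 1.7200 / 3.5520 = 0.4842 m/s

u* ≈ 0.48 m/s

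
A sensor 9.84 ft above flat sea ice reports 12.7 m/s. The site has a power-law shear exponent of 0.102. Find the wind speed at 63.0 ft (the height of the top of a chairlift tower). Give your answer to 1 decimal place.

15.3 m/s

Power-law profile: V₂ = V₁ · (z₂/z₁)^α
V₂ = 12.7 × (63.0/9.84)^0.102 = 12.7 × (6.4024)^0.102
    = 12.7 × 1.2085 = 15.3480 m/s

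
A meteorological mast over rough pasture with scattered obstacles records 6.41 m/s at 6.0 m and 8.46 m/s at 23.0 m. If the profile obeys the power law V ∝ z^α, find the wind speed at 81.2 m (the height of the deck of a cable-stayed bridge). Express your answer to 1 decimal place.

11.0 m/s

First find α: α = ln(V₂/V₁)/ln(z₂/z₁) = ln(8.46/6.41)/ln(23.0/6.0) = 0.27749/1.34373 = 0.2065
Extrapolate from 23.0 m to 81.2 m: V₃ = 8.46 × (81.2/23.0)^0.2065 = 8.46 × 1.2976 = 10.9774 m/s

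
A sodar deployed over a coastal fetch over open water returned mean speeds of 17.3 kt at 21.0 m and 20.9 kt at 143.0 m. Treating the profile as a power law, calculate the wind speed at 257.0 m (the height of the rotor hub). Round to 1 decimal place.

First find α: α = ln(V₂/V₁)/ln(z₂/z₁) = ln(20.9/17.3)/ln(143.0/21.0) = 0.18904/1.91832 = 0.0985
Extrapolate from 143.0 m to 257.0 m: V₃ = 20.9 × (257.0/143.0)^0.0985 = 20.9 × 1.0595 = 22.1430 kt

22.1 kt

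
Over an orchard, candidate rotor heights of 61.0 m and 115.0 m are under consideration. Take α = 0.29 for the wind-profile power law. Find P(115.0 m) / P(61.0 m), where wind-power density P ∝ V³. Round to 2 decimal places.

1.74

Speed ratio: V_B/V_A = (z_B/z_A)^α = (115.0/61.0)^0.29 = (1.8852)^0.29 = 1.20187
Power-density ratio: P_B/P_A = (V_B/V_A)³ = (1.20187)³ = 1.73608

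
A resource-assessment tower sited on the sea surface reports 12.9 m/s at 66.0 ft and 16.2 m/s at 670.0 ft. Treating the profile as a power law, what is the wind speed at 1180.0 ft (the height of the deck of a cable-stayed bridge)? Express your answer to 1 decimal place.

17.1 m/s

First find α: α = ln(V₂/V₁)/ln(z₂/z₁) = ln(16.2/12.9)/ln(670.0/66.0) = 0.22778/2.31762 = 0.0983
Extrapolate from 670.0 ft to 1180.0 ft: V₃ = 16.2 × (1180.0/670.0)^0.0983 = 16.2 × 1.0572 = 17.1267 m/s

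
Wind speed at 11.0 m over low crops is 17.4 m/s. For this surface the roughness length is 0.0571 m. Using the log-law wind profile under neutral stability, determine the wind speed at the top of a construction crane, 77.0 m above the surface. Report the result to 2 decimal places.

Log law: V(z) ∝ ln(z/z₀), so V₂/V₁ = ln(z₂/z₀) / ln(z₁/z₀).
ln(77.0/0.0571) = 7.2068, ln(11.0/0.0571) = 5.2608
V₂ = 17.4 × 7.2068/5.2608 = 17.4 × 1.3699 = 23.8360 m/s

23.84 m/s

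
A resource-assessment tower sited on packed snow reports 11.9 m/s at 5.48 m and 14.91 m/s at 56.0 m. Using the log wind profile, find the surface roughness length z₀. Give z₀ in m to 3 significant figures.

z₀ ≈ 0.000560 m

Log law: V(z) ∝ ln(z/z₀). With r = V₁/V₂ = 11.9/14.91 = 0.79812,
r · ln(z₂/z₀) = ln(z₁/z₀) ⇒ ln z₀ = (ln z₁ − r·ln z₂)/(1 − r)
ln z₀ = (1.70111 − 0.79812×4.02535) / 0.20188 = -7.4878
z₀ = exp(-7.4878) = 0.0005599 m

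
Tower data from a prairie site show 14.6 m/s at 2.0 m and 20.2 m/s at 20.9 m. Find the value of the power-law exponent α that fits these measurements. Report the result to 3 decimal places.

Power law: V₂/V₁ = (z₂/z₁)^α ⇒ α = ln(V₂/V₁) / ln(z₂/z₁)
α = ln(20.2/14.6) / ln(20.9/2.0) = ln(1.3836) / ln(10.4500)
  = 0.32466 / 2.34660 = 0.13835

α ≈ 0.138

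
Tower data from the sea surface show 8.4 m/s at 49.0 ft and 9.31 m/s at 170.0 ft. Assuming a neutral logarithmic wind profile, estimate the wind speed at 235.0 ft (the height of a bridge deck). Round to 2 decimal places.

9.55 m/s

Log law: V ∝ ln(z/z₀). From the pair, with r = V₁/V₂ = 0.90226,
ln z₀ = (ln z₁ − r·ln z₂)/(1 − r) = (3.8918 − 0.90226×5.1358)/0.09774 = -7.5911 → z₀ = 0.0005049 ft
V₃ = V₁ · ln(z₃/z₀)/ln(z₁/z₀) = 8.4 × 13.0506/11.4829 = 9.5469 m/s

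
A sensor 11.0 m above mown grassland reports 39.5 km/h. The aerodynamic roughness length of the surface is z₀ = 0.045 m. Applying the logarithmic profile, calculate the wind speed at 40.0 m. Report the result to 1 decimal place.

48.8 km/h

Log law: V(z) ∝ ln(z/z₀), so V₂/V₁ = ln(z₂/z₀) / ln(z₁/z₀).
ln(40.0/0.045) = 6.7900, ln(11.0/0.045) = 5.4990
V₂ = 39.5 × 6.7900/5.4990 = 39.5 × 1.2348 = 48.7733 km/h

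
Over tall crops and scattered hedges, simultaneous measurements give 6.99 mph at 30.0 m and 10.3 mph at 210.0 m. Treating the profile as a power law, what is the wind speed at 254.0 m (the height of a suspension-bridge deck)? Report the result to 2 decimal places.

First find α: α = ln(V₂/V₁)/ln(z₂/z₁) = ln(10.3/6.99)/ln(210.0/30.0) = 0.38766/1.94591 = 0.1992
Extrapolate from 210.0 m to 254.0 m: V₃ = 10.3 × (254.0/210.0)^0.1992 = 10.3 × 1.0386 = 10.6978 mph

10.70 mph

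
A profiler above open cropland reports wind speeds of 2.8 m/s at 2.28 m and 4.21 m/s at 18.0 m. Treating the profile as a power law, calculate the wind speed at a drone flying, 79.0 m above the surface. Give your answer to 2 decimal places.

First find α: α = ln(V₂/V₁)/ln(z₂/z₁) = ln(4.21/2.8)/ln(18.0/2.28) = 0.40784/2.06620 = 0.1974
Extrapolate from 18.0 m to 79.0 m: V₃ = 4.21 × (79.0/18.0)^0.1974 = 4.21 × 1.3390 = 5.6374 m/s

5.64 m/s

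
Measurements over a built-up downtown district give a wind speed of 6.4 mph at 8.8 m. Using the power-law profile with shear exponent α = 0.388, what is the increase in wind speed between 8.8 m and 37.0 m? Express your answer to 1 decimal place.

Power law: V₂ = V₁ · (z₂/z₁)^α = 6.4 × (4.2045)^0.388 = 11.1733 mph
ΔV = 11.1733 − 6.4 = 4.7733 mph

4.8 mph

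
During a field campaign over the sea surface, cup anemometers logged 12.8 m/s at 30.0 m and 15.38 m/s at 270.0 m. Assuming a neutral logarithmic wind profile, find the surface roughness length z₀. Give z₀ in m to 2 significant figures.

z₀ ≈ 0.00055 m

Log law: V(z) ∝ ln(z/z₀). With r = V₁/V₂ = 12.8/15.38 = 0.83225,
r · ln(z₂/z₀) = ln(z₁/z₀) ⇒ ln z₀ = (ln z₁ − r·ln z₂)/(1 − r)
ln z₀ = (3.40120 − 0.83225×5.59842) / 0.16775 = -7.4998
z₀ = exp(-7.4998) = 0.0005532 m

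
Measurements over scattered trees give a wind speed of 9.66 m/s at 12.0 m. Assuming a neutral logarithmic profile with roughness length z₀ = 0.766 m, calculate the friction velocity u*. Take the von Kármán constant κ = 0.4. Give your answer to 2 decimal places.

Log law: V(z) = (u*/κ) · ln(z/z₀) ⇒ u* = κ · V / ln(z/z₀)
u* = 0.4 × 9.66 / ln(12.0/0.766) = 0.4 × 9.66 / 2.7515
   = 3.8640 / 2.7515 = 1.4043 m/s

u* ≈ 1.40 m/s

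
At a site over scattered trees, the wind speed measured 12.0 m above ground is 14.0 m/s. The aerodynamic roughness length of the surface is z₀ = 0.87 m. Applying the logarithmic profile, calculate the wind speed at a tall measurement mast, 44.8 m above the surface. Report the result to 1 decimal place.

Log law: V(z) ∝ ln(z/z₀), so V₂/V₁ = ln(z₂/z₀) / ln(z₁/z₀).
ln(44.8/0.87) = 3.9415, ln(12.0/0.87) = 2.6242
V₂ = 14.0 × 3.9415/2.6242 = 14.0 × 1.5020 = 21.0278 m/s

21.0 m/s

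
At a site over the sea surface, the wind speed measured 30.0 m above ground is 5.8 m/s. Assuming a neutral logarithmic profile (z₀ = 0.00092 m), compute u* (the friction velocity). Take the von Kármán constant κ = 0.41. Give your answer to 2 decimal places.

Log law: V(z) = (u*/κ) · ln(z/z₀) ⇒ u* = κ · V / ln(z/z₀)
u* = 0.41 × 5.8 / ln(30.0/0.00092) = 0.41 × 5.8 / 10.3923
   = 2.3780 / 10.3923 = 0.2288 m/s

u* ≈ 0.23 m/s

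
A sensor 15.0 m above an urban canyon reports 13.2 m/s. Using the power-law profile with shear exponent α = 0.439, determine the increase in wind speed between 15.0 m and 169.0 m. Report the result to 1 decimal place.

25.0 m/s

Power law: V₂ = V₁ · (z₂/z₁)^α = 13.2 × (11.2667)^0.439 = 38.2219 m/s
ΔV = 38.2219 − 13.2 = 25.0219 m/s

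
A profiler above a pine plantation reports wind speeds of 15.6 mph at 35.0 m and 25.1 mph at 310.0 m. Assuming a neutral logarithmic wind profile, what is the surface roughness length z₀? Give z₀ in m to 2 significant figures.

z₀ ≈ 0.97 m

Log law: V(z) ∝ ln(z/z₀). With r = V₁/V₂ = 15.6/25.1 = 0.62151,
r · ln(z₂/z₀) = ln(z₁/z₀) ⇒ ln z₀ = (ln z₁ − r·ln z₂)/(1 − r)
ln z₀ = (3.55535 − 0.62151×5.73657) / 0.37849 = -0.0265
z₀ = exp(-0.0265) = 0.9739 m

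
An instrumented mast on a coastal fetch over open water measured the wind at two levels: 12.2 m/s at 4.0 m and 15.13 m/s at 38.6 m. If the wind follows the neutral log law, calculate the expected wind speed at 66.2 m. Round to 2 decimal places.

15.83 m/s

Log law: V ∝ ln(z/z₀). From the pair, with r = V₁/V₂ = 0.80635,
ln z₀ = (ln z₁ − r·ln z₂)/(1 − r) = (1.3863 − 0.80635×3.6533)/0.19365 = -8.0529 → z₀ = 0.0003182 m
V₃ = V₁ · ln(z₃/z₀)/ln(z₁/z₀) = 12.2 × 12.2456/9.4392 = 15.8272 m/s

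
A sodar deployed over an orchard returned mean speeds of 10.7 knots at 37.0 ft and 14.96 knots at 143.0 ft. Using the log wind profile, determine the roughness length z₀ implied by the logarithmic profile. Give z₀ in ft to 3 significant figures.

z₀ ≈ 1.24 ft

Log law: V(z) ∝ ln(z/z₀). With r = V₁/V₂ = 10.7/14.96 = 0.71524,
r · ln(z₂/z₀) = ln(z₁/z₀) ⇒ ln z₀ = (ln z₁ − r·ln z₂)/(1 − r)
ln z₀ = (3.61092 − 0.71524×4.96284) / 0.28476 = 0.2152
z₀ = exp(0.2152) = 1.240 ft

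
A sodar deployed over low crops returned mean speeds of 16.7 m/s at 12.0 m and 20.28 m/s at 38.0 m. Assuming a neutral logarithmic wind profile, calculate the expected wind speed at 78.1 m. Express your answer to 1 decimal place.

22.5 m/s

Log law: V ∝ ln(z/z₀). From the pair, with r = V₁/V₂ = 0.82347,
ln z₀ = (ln z₁ − r·ln z₂)/(1 − r) = (2.4849 − 0.82347×3.6376)/0.17653 = -2.8921 → z₀ = 0.05546 m
V₃ = V₁ · ln(z₃/z₀)/ln(z₁/z₀) = 16.7 × 7.2501/5.3770 = 22.5174 m/s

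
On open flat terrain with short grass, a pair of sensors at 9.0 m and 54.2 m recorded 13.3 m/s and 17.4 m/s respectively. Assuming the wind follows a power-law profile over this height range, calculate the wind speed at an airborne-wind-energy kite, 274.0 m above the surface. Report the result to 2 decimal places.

First find α: α = ln(V₂/V₁)/ln(z₂/z₁) = ln(17.4/13.3)/ln(54.2/9.0) = 0.26871/1.79546 = 0.1497
Extrapolate from 54.2 m to 274.0 m: V₃ = 17.4 × (274.0/54.2)^0.1497 = 17.4 × 1.2744 = 22.1754 m/s

22.18 m/s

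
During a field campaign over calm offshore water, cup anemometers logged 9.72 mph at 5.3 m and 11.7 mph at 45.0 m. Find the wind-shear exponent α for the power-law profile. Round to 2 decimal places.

α ≈ 0.09

Power law: V₂/V₁ = (z₂/z₁)^α ⇒ α = ln(V₂/V₁) / ln(z₂/z₁)
α = ln(11.7/9.72) / ln(45.0/5.3) = ln(1.2037) / ln(8.4906)
  = 0.18540 / 2.13896 = 0.08668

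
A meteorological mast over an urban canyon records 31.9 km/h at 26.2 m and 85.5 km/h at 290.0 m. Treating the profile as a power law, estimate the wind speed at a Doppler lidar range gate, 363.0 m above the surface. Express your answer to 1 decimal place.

93.7 km/h

First find α: α = ln(V₂/V₁)/ln(z₂/z₁) = ln(85.5/31.9)/ln(290.0/26.2) = 0.98591/2.40412 = 0.4101
Extrapolate from 290.0 m to 363.0 m: V₃ = 85.5 × (363.0/290.0)^0.4101 = 85.5 × 1.0964 = 93.7462 km/h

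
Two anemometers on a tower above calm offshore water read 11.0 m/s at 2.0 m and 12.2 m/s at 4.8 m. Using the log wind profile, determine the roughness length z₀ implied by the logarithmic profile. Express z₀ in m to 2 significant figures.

z₀ ≈ 0.00065 m

Log law: V(z) ∝ ln(z/z₀). With r = V₁/V₂ = 11.0/12.2 = 0.90164,
r · ln(z₂/z₀) = ln(z₁/z₀) ⇒ ln z₀ = (ln z₁ − r·ln z₂)/(1 − r)
ln z₀ = (0.69315 − 0.90164×1.56862) / 0.09836 = -7.3320
z₀ = exp(-7.3320) = 0.0006543 m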